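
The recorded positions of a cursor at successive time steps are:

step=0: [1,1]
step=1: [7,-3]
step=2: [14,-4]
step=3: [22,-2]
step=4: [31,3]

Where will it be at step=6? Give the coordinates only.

Successive displacements: [+6,-4], [+7,-1], [+8,+2], [+9,+5] — each changes by [+1,+3].
step 5: [31,3] + [+10,+8] → [41,11]
step 6: [41,11] + [+11,+11] → [52,22]

[52,22]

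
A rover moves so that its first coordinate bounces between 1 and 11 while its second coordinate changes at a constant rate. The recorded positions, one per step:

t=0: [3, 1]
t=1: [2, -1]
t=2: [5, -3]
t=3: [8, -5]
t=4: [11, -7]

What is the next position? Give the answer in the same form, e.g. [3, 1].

The first coordinate reflects between 1 and 11, moving 3 per step.
  step 5: 11 → 8
The second coordinate changes by -2 each step: at step 5 it is -9.

[8, -9]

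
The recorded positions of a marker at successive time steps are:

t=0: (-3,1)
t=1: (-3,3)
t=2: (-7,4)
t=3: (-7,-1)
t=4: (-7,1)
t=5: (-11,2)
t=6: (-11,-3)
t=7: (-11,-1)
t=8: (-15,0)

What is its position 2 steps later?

(-15,-3)

Differencing gives (+0,+2), (-4,+1), (+0,-5), (+0,+2), (-4,+1), (+0,-5), (+0,+2), (-4,+1). This is the pattern (+0,+2), (-4,+1), (+0,-5) repeated.
step 9: apply (+0,-5) → (-15,-5)
step 10: apply (+0,+2) → (-15,-3)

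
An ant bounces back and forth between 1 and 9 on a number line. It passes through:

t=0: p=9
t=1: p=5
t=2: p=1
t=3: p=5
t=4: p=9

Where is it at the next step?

p=5

The value travels 4 per step and bounces off the walls at 1 and 9.
  step 5: 9 → 5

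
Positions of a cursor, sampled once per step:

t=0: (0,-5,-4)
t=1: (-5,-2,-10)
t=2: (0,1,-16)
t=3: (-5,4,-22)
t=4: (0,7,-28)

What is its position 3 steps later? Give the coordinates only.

(-5,16,-46)

The first coordinate repeats the cycle [0, -5] with period 2; step 7 mod 2 = 1, giving -5.
The second coordinate changes by +3 each step, so at step 7 it is -5 + 7·(3) = 16.
The third coordinate changes by -6 each step, so at step 7 it is -4 + 7·(-6) = -46.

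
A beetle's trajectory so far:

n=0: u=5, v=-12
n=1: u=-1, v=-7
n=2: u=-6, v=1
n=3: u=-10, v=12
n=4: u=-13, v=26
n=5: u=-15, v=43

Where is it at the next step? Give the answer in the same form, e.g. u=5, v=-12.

Taking differences between consecutive positions: (-6, +5), (-5, +8), (-4, +11), (-3, +14), (-2, +17). These grow by (+1, +3) each step.
step 6: u=-15, v=43 + (-1, +20) → u=-16, v=63

u=-16, v=63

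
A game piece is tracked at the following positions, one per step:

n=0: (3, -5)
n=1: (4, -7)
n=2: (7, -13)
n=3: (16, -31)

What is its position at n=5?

Step-to-step displacements: (+1, -2), (+3, -6), (+9, -18); each is 3× the previous.
step 4: (16, -31) + (+27, -54) → (43, -85)
step 5: (43, -85) + (+81, -162) → (124, -247)

(124, -247)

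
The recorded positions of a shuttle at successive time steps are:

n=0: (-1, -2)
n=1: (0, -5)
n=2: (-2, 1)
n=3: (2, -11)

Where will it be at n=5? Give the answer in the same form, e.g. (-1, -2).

Consecutive displacements (+1, -3), (-2, +6), (+4, -12) scale by a factor of -2 each step.
step 4: (2, -11) + (-8, +24) → (-6, 13)
step 5: (-6, 13) + (+16, -48) → (10, -35)

(10, -35)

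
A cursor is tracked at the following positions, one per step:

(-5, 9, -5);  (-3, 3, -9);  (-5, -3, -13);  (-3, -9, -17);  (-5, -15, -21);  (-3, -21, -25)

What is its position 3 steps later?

The first coordinate repeats the cycle [-5, -3] with period 2; step 8 mod 2 = 0, giving -5.
The second coordinate changes by -6 each step, so at step 8 it is 9 + 8·(-6) = -39.
The third coordinate changes by -4 each step, so at step 8 it is -5 + 8·(-4) = -37.

(-5, -39, -37)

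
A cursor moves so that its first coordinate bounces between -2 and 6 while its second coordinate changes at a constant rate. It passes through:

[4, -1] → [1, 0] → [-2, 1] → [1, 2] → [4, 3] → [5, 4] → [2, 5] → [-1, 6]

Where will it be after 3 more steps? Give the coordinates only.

[6, 9]

The first coordinate reflects between -2 and 6, moving 3 per step.
  step 8: -1 → 0
  step 9: 0 → 3
  step 10: 3 → 6
The second coordinate changes by +1 each step: at step 10 it is 9.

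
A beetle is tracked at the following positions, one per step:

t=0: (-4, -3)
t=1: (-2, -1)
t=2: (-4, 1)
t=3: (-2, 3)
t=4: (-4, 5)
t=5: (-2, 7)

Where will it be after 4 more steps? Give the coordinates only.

The first coordinate repeats the cycle [-4, -2] with period 2; step 9 mod 2 = 1, giving -2.
The second coordinate changes by +2 each step, so at step 9 it is -3 + 9·(2) = 15.

(-2, 15)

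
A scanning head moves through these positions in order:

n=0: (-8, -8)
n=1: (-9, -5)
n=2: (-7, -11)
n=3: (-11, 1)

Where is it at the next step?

(-3, -23)

Step-to-step displacements: (-1, +3), (+2, -6), (-4, +12); each is -2× the previous.
step 4: (-11, 1) + (+8, -24) → (-3, -23)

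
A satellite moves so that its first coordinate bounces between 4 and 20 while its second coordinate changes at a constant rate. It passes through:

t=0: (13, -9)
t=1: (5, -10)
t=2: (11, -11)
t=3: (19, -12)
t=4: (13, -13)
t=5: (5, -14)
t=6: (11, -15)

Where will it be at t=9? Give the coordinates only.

The first coordinate reflects between 4 and 20, moving 8 per step.
  step 7: 11 → 19
  step 8: 19 → 13
  step 9: 13 → 5
The second coordinate changes by -1 each step: at step 9 it is -18.

(5, -18)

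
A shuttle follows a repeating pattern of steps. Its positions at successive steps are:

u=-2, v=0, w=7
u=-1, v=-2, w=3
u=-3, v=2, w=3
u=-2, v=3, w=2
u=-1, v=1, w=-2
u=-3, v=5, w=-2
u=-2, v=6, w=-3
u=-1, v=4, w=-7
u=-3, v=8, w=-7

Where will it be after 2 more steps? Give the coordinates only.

u=-1, v=7, w=-12

Differencing gives (+1, -2, -4), (-2, +4, +0), (+1, +1, -1), (+1, -2, -4), (-2, +4, +0), (+1, +1, -1), (+1, -2, -4), (-2, +4, +0). This is the pattern (+1, -2, -4), (-2, +4, +0), (+1, +1, -1) repeated.
step 9: apply (+1, +1, -1) → u=-2, v=9, w=-8
step 10: apply (+1, -2, -4) → u=-1, v=7, w=-12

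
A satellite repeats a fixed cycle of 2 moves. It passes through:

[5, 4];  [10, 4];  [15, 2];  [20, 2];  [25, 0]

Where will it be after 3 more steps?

Step-to-step displacements: [+5, +0], [+5, -2], [+5, +0], [+5, -2] — a repeating cycle of length 2.
step 5: apply [+5, +0] → [30, 0]
step 6: apply [+5, -2] → [35, -2]
step 7: apply [+5, +0] → [40, -2]

[40, -2]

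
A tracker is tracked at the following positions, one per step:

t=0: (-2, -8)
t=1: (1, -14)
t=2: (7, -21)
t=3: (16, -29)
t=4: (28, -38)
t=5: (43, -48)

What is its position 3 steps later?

First differences are (+3, -6), (+6, -7), (+9, -8), (+12, -9), (+15, -10); their common second difference is (+3, -1) (constant acceleration).
step 6: (43, -48) + (+18, -11) → (61, -59)
step 7: (61, -59) + (+21, -12) → (82, -71)
step 8: (82, -71) + (+24, -13) → (106, -84)

(106, -84)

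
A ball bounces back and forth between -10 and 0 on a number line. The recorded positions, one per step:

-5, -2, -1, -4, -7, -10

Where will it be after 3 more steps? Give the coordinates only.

The value reflects between -10 and 0, moving 3 per step.
  step 6: -10 → -7
  step 7: -7 → -4
  step 8: -4 → -1

-1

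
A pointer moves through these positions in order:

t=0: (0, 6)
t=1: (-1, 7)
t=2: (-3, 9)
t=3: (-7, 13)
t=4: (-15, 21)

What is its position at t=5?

Consecutive displacements (-1, +1), (-2, +2), (-4, +4), (-8, +8) scale by a factor of 2 each step.
step 5: (-15, 21) + (-16, +16) → (-31, 37)

(-31, 37)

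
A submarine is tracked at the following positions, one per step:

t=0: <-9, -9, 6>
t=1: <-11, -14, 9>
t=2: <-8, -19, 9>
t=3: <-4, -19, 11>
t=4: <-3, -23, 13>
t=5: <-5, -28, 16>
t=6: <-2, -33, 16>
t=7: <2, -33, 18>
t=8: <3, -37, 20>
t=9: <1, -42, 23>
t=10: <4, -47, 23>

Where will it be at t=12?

<9, -51, 27>

Step-to-step displacements: <-2, -5, +3>, <+3, -5, +0>, <+4, +0, +2>, <+1, -4, +2>, <-2, -5, +3>, <+3, -5, +0>, <+4, +0, +2>, <+1, -4, +2>, <-2, -5, +3>, <+3, -5, +0> — a repeating cycle of length 4.
step 11: apply <+4, +0, +2> → <8, -47, 25>
step 12: apply <+1, -4, +2> → <9, -51, 27>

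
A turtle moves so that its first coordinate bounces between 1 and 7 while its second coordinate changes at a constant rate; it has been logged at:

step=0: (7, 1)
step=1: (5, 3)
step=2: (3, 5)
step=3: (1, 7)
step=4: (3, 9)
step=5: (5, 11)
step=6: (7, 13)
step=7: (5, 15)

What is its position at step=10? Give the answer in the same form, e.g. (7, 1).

(3, 21)

The first coordinate reflects between 1 and 7, moving 2 per step.
  step 8: 5 → 3
  step 9: 3 → 1
  step 10: 1 → 3
The second coordinate changes by +2 each step: at step 10 it is 21.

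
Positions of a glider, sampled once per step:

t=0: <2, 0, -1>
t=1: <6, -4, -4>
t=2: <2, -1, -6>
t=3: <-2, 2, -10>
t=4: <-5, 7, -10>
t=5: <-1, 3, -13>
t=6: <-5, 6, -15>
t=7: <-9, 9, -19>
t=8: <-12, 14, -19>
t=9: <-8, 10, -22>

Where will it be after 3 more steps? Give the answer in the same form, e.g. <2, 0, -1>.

Differencing gives <+4, -4, -3>, <-4, +3, -2>, <-4, +3, -4>, <-3, +5, +0>, <+4, -4, -3>, <-4, +3, -2>, <-4, +3, -4>, <-3, +5, +0>, <+4, -4, -3>. This is the pattern <+4, -4, -3>, <-4, +3, -2>, <-4, +3, -4>, <-3, +5, +0> repeated.
step 10: apply <-4, +3, -2> → <-12, 13, -24>
step 11: apply <-4, +3, -4> → <-16, 16, -28>
step 12: apply <-3, +5, +0> → <-19, 21, -28>

<-19, 21, -28>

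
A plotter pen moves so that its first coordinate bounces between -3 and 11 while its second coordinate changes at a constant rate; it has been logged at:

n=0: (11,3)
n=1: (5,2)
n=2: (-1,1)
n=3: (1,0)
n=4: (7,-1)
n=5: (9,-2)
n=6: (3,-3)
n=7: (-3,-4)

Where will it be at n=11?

The first coordinate reflects between -3 and 11, moving 6 per step.
  step 8: -3 → 3
  step 9: 3 → 9
  step 10: 9 → 7
  step 11: 7 → 1
The second coordinate changes by -1 each step: at step 11 it is -8.

(1,-8)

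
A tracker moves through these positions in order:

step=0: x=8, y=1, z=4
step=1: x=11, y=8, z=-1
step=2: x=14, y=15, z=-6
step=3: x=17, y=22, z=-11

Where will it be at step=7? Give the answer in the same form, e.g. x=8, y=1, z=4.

x=29, y=50, z=-31

Constant displacement of (+3, +7, -5) per step.
step 4: x=17, y=22, z=-11 + (+3, +7, -5) → x=20, y=29, z=-16
step 5: x=20, y=29, z=-16 + (+3, +7, -5) → x=23, y=36, z=-21
step 6: x=23, y=36, z=-21 + (+3, +7, -5) → x=26, y=43, z=-26
step 7: x=26, y=43, z=-26 + (+3, +7, -5) → x=29, y=50, z=-31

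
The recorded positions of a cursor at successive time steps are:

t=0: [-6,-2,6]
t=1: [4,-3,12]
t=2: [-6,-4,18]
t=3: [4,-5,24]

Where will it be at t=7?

[4,-9,48]

First: cycles through -6, 4 every 2 steps. Step 7 lands at position 1 of the cycle → 4.
Second: linear, -1 per step → -9 at step 7.
Third: linear, +6 per step → 48 at step 7.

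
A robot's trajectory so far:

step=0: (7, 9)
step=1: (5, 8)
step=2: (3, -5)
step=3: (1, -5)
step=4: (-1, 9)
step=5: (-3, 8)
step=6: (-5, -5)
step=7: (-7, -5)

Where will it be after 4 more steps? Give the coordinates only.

(-15, -5)

First: linear, -2 per step → -15 at step 11.
Second: cycles through 9, 8, -5, -5 every 4 steps. Step 11 lands at position 3 of the cycle → -5.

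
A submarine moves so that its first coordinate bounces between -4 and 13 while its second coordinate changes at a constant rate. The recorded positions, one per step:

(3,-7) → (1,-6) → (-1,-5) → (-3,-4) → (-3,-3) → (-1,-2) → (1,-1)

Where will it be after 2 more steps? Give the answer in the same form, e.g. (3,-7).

The first coordinate travels 2 per step and bounces off the walls at -4 and 13.
  step 7: 1 → 3
  step 8: 3 → 5
The second coordinate changes by +1 each step: at step 8 it is 1.

(5,1)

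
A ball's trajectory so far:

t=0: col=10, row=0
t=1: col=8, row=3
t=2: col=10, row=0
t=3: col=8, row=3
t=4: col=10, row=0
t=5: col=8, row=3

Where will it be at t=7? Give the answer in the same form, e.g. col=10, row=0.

col=8, row=3

Differencing gives (-2, +3), (+2, -3), (-2, +3), (+2, -3), (-2, +3). This is the pattern (-2, +3), (+2, -3) repeated.
step 6: apply (+2, -3) → col=10, row=0
step 7: apply (-2, +3) → col=8, row=3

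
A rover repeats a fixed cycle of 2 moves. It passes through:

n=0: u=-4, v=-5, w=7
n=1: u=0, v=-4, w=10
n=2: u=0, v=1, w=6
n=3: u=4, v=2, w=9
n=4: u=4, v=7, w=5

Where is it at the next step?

Differencing gives (+4, +1, +3), (+0, +5, -4), (+4, +1, +3), (+0, +5, -4). This is the pattern (+4, +1, +3), (+0, +5, -4) repeated.
step 5: apply (+4, +1, +3) → u=8, v=8, w=8

u=8, v=8, w=8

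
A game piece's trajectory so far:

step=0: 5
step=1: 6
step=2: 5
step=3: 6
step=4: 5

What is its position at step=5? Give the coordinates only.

Consecutive displacements +1, -1, +1, -1 scale by a factor of -1 each step.
step 5: 5 + 1 → 6

6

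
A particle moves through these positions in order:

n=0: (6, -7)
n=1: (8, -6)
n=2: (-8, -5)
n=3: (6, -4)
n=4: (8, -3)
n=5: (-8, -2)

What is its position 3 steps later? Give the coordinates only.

The first coordinate repeats the cycle [6, 8, -8] with period 3; step 8 mod 3 = 2, giving -8.
The second coordinate changes by +1 each step, so at step 8 it is -7 + 8·(1) = 1.

(-8, 1)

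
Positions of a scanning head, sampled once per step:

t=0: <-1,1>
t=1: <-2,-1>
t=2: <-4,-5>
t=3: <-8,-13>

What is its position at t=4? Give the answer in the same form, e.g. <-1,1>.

<-16,-29>

The jumps are <-1,-2>, <-2,-4>, <-4,-8> — a geometric progression with ratio 2.
step 4: <-8,-13> + <-8,-16> → <-16,-29>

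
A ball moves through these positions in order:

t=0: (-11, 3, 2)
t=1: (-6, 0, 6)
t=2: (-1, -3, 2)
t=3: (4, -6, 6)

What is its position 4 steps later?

(24, -18, 6)

The first coordinate changes by +5 each step, so at step 7 it is -11 + 7·(5) = 24.
The second coordinate changes by -3 each step, so at step 7 it is 3 + 7·(-3) = -18.
The third coordinate repeats the cycle [2, 6] with period 2; step 7 mod 2 = 1, giving 6.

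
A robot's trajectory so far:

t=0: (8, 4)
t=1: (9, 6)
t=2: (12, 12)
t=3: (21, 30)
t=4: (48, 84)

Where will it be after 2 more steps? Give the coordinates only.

Step-to-step displacements: (+1, +2), (+3, +6), (+9, +18), (+27, +54); each is 3× the previous.
step 5: (48, 84) + (+81, +162) → (129, 246)
step 6: (129, 246) + (+243, +486) → (372, 732)

(372, 732)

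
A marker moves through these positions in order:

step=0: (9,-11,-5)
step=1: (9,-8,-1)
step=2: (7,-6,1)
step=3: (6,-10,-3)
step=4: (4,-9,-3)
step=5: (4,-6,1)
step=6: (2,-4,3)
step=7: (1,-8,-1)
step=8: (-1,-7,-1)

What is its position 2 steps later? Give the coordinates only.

Step-to-step displacements: (+0,+3,+4), (-2,+2,+2), (-1,-4,-4), (-2,+1,+0), (+0,+3,+4), (-2,+2,+2), (-1,-4,-4), (-2,+1,+0) — a repeating cycle of length 4.
step 9: apply (+0,+3,+4) → (-1,-4,3)
step 10: apply (-2,+2,+2) → (-3,-2,5)

(-3,-2,5)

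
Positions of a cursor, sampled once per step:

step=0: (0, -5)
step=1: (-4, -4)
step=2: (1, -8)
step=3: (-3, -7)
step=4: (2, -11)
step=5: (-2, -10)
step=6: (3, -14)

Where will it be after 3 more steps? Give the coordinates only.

(0, -16)

The moves between consecutive positions are (-4, +1), (+5, -4), (-4, +1), (+5, -4), (-4, +1), (+5, -4); they repeat the 2-cycle [(-4, +1), (+5, -4)].
step 7: apply (-4, +1) → (-1, -13)
step 8: apply (+5, -4) → (4, -17)
step 9: apply (-4, +1) → (0, -16)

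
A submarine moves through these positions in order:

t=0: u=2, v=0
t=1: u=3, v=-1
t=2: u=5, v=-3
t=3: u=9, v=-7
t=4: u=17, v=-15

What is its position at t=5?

u=33, v=-31

Step-to-step displacements: (+1, -1), (+2, -2), (+4, -4), (+8, -8); each is 2× the previous.
step 5: u=17, v=-15 + (+16, -16) → u=33, v=-31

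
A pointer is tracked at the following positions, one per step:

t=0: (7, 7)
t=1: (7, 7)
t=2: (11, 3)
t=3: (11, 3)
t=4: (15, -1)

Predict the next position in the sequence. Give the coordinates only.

Step-to-step displacements: (+0, +0), (+4, -4), (+0, +0), (+4, -4) — a repeating cycle of length 2.
step 5: apply (+0, +0) → (15, -1)

(15, -1)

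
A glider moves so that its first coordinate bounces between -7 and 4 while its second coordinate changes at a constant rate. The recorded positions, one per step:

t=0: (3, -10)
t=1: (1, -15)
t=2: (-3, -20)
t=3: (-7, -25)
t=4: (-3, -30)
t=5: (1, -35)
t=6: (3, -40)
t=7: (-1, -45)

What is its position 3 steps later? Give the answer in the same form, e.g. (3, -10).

The first coordinate travels 4 per step and bounces off the walls at -7 and 4.
  step 8: -1 → -5
  step 9: -5 → -5
  step 10: -5 → -1
The second coordinate changes by -5 each step: at step 10 it is -60.

(-1, -60)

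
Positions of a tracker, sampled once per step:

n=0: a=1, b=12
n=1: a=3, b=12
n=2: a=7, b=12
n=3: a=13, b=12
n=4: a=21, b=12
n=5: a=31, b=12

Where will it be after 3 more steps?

Taking differences between consecutive positions: (+2,+0), (+4,+0), (+6,+0), (+8,+0), (+10,+0). These grow by (+2,+0) each step.
step 6: a=31, b=12 + (+12,+0) → a=43, b=12
step 7: a=43, b=12 + (+14,+0) → a=57, b=12
step 8: a=57, b=12 + (+16,+0) → a=73, b=12

a=73, b=12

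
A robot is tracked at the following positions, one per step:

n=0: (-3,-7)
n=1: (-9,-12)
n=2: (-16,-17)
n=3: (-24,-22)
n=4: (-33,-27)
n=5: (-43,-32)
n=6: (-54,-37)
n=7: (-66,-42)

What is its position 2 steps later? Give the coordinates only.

Successive displacements: (-6,-5), (-7,-5), (-8,-5), (-9,-5), (-10,-5), (-11,-5), (-12,-5) — each changes by (-1,+0).
step 8: (-66,-42) + (-13,-5) → (-79,-47)
step 9: (-79,-47) + (-14,-5) → (-93,-52)

(-93,-52)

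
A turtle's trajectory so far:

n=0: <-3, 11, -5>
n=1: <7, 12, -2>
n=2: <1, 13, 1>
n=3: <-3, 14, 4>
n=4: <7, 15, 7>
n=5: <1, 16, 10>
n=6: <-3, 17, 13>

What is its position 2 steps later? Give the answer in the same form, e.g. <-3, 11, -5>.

<1, 19, 19>

The first coordinate repeats the cycle [-3, 7, 1] with period 3; step 8 mod 3 = 2, giving 1.
The second coordinate changes by +1 each step, so at step 8 it is 11 + 8·(1) = 19.
The third coordinate changes by +3 each step, so at step 8 it is -5 + 8·(3) = 19.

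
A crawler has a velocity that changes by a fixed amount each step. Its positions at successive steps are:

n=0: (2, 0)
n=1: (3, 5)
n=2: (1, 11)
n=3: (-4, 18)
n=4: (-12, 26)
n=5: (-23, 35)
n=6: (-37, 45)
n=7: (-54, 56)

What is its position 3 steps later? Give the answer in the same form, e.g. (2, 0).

Taking differences between consecutive positions: (+1, +5), (-2, +6), (-5, +7), (-8, +8), (-11, +9), (-14, +10), (-17, +11). These grow by (-3, +1) each step.
step 8: (-54, 56) + (-20, +12) → (-74, 68)
step 9: (-74, 68) + (-23, +13) → (-97, 81)
step 10: (-97, 81) + (-26, +14) → (-123, 95)

(-123, 95)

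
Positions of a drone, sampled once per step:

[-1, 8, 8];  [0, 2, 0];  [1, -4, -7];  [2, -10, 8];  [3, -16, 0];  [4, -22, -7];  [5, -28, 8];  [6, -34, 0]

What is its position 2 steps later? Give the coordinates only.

First: linear, +1 per step → 8 at step 9.
Second: linear, -6 per step → -46 at step 9.
Third: cycles through 8, 0, -7 every 3 steps. Step 9 lands at position 0 of the cycle → 8.

[8, -46, 8]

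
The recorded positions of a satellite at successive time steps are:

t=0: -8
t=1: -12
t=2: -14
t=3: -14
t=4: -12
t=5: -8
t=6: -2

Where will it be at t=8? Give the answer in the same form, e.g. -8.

16

Taking differences between consecutive positions: -4, -2, +0, +2, +4, +6. These grow by +2 each step.
step 7: -2 + 8 → 6
step 8: 6 + 10 → 16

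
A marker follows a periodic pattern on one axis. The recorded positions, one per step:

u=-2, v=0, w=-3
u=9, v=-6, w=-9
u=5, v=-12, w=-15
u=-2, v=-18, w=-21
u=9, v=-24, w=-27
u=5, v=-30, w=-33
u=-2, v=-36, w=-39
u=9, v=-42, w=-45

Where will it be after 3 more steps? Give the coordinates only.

U: cycles through -2, 9, 5 every 3 steps. Step 10 lands at position 1 of the cycle → 9.
V: linear, -6 per step → -60 at step 10.
W: linear, -6 per step → -63 at step 10.

u=9, v=-60, w=-63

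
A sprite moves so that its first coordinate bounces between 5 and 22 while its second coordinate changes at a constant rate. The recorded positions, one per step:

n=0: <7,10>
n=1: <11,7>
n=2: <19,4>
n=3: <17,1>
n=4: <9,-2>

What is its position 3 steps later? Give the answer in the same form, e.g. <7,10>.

<19,-11>

The first coordinate travels 8 per step and bounces off the walls at 5 and 22.
  step 5: 9 → 9
  step 6: 9 → 17
  step 7: 17 → 19
The second coordinate changes by -3 each step: at step 7 it is -11.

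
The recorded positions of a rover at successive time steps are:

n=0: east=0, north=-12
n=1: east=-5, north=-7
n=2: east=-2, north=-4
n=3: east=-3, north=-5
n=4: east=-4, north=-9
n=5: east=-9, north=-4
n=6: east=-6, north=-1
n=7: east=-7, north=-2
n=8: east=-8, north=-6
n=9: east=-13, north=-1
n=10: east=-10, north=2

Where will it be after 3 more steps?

Step-to-step displacements: (-5,+5), (+3,+3), (-1,-1), (-1,-4), (-5,+5), (+3,+3), (-1,-1), (-1,-4), (-5,+5), (+3,+3) — a repeating cycle of length 4.
step 11: apply (-1,-1) → east=-11, north=1
step 12: apply (-1,-4) → east=-12, north=-3
step 13: apply (-5,+5) → east=-17, north=2

east=-17, north=2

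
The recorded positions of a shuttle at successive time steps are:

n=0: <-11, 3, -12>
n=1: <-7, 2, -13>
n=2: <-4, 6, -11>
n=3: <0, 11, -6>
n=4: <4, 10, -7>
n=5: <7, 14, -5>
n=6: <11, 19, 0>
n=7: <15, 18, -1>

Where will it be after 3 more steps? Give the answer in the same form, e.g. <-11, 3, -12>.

<26, 26, 5>

The moves between consecutive positions are <+4, -1, -1>, <+3, +4, +2>, <+4, +5, +5>, <+4, -1, -1>, <+3, +4, +2>, <+4, +5, +5>, <+4, -1, -1>; they repeat the 3-cycle [<+4, -1, -1>, <+3, +4, +2>, <+4, +5, +5>].
step 8: apply <+3, +4, +2> → <18, 22, 1>
step 9: apply <+4, +5, +5> → <22, 27, 6>
step 10: apply <+4, -1, -1> → <26, 26, 5>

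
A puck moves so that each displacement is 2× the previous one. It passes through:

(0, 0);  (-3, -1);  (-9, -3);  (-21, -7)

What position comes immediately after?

(-45, -15)

Consecutive displacements (-3, -1), (-6, -2), (-12, -4) scale by a factor of 2 each step.
step 4: (-21, -7) + (-24, -8) → (-45, -15)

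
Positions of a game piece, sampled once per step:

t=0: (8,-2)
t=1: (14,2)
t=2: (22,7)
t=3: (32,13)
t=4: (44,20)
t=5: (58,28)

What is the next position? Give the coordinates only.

Successive displacements: (+6,+4), (+8,+5), (+10,+6), (+12,+7), (+14,+8) — each changes by (+2,+1).
step 6: (58,28) + (+16,+9) → (74,37)

(74,37)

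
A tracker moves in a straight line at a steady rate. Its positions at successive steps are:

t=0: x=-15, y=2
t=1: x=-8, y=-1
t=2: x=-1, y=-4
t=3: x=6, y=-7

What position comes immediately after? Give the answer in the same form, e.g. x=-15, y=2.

Constant displacement of (+7,-3) per step.
step 4: x=6, y=-7 + (+7,-3) → x=13, y=-10

x=13, y=-10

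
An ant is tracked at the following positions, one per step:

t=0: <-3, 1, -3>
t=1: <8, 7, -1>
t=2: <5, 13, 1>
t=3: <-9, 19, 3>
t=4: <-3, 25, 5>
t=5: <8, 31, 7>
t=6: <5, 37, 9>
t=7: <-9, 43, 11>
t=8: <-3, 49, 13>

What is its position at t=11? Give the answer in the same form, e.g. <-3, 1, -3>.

<-9, 67, 19>

First: cycles through -3, 8, 5, -9 every 4 steps. Step 11 lands at position 3 of the cycle → -9.
Second: linear, +6 per step → 67 at step 11.
Third: linear, +2 per step → 19 at step 11.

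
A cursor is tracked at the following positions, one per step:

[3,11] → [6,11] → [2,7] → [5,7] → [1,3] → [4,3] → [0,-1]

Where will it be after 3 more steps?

[2,-5]

Differencing gives [+3,+0], [-4,-4], [+3,+0], [-4,-4], [+3,+0], [-4,-4]. This is the pattern [+3,+0], [-4,-4] repeated.
step 7: apply [+3,+0] → [3,-1]
step 8: apply [-4,-4] → [-1,-5]
step 9: apply [+3,+0] → [2,-5]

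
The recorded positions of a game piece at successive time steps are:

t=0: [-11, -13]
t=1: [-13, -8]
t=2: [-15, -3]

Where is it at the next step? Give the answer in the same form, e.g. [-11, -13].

Each step adds [-2, +5] to the position.
step 3: [-15, -3] + [-2, +5] → [-17, 2]

[-17, 2]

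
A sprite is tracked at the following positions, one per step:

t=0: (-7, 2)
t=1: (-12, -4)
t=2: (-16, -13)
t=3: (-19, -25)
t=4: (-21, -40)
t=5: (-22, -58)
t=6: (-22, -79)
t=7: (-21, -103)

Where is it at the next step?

Successive displacements: (-5, -6), (-4, -9), (-3, -12), (-2, -15), (-1, -18), (+0, -21), (+1, -24) — each changes by (+1, -3).
step 8: (-21, -103) + (+2, -27) → (-19, -130)

(-19, -130)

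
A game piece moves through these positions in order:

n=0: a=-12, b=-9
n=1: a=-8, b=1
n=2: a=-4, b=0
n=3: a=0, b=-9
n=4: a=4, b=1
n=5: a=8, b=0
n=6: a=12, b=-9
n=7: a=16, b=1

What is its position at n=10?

A: linear, +4 per step → 28 at step 10.
B: cycles through -9, 1, 0 every 3 steps. Step 10 lands at position 1 of the cycle → 1.

a=28, b=1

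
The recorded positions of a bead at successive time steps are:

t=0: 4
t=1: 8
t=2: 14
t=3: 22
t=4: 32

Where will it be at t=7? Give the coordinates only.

Taking differences between consecutive positions: +4, +6, +8, +10. These grow by +2 each step.
step 5: 32 + 12 → 44
step 6: 44 + 14 → 58
step 7: 58 + 16 → 74

74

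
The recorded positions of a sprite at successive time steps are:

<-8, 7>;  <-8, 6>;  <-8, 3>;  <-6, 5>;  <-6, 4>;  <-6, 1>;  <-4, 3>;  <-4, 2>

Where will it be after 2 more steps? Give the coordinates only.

Differencing gives <+0, -1>, <+0, -3>, <+2, +2>, <+0, -1>, <+0, -3>, <+2, +2>, <+0, -1>. This is the pattern <+0, -1>, <+0, -3>, <+2, +2> repeated.
step 8: apply <+0, -3> → <-4, -1>
step 9: apply <+2, +2> → <-2, 1>

<-2, 1>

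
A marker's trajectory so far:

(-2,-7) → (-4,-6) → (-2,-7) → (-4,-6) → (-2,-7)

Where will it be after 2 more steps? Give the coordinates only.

(-2,-7)

Consecutive displacements (-2,+1), (+2,-1), (-2,+1), (+2,-1) scale by a factor of -1 each step.
step 5: (-2,-7) + (-2,+1) → (-4,-6)
step 6: (-4,-6) + (+2,-1) → (-2,-7)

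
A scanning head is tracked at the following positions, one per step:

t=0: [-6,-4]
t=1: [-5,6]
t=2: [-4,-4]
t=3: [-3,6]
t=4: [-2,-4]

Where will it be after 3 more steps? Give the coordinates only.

[1,6]

First: linear, +1 per step → 1 at step 7.
Second: cycles through -4, 6 every 2 steps. Step 7 lands at position 1 of the cycle → 6.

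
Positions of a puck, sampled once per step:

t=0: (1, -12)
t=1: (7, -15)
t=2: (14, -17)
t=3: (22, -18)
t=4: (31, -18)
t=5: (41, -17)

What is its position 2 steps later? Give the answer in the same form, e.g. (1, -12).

Successive displacements: (+6, -3), (+7, -2), (+8, -1), (+9, +0), (+10, +1) — each changes by (+1, +1).
step 6: (41, -17) + (+11, +2) → (52, -15)
step 7: (52, -15) + (+12, +3) → (64, -12)

(64, -12)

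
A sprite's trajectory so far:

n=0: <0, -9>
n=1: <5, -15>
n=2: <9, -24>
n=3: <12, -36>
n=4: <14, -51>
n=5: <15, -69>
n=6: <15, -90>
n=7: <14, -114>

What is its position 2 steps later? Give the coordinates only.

Successive displacements: <+5, -6>, <+4, -9>, <+3, -12>, <+2, -15>, <+1, -18>, <+0, -21>, <-1, -24> — each changes by <-1, -3>.
step 8: <14, -114> + <-2, -27> → <12, -141>
step 9: <12, -141> + <-3, -30> → <9, -171>

<9, -171>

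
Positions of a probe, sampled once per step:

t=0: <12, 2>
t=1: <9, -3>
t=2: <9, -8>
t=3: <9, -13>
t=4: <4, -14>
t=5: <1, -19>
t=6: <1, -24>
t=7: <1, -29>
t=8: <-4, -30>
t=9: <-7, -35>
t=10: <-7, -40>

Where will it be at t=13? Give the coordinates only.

<-15, -51>

Differencing gives <-3, -5>, <+0, -5>, <+0, -5>, <-5, -1>, <-3, -5>, <+0, -5>, <+0, -5>, <-5, -1>, <-3, -5>, <+0, -5>. This is the pattern <-3, -5>, <+0, -5>, <+0, -5>, <-5, -1> repeated.
step 11: apply <+0, -5> → <-7, -45>
step 12: apply <-5, -1> → <-12, -46>
step 13: apply <-3, -5> → <-15, -51>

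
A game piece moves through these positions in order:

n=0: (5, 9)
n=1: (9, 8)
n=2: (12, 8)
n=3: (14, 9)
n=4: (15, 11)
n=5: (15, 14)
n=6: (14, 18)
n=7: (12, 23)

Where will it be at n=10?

First differences are (+4, -1), (+3, +0), (+2, +1), (+1, +2), (+0, +3), (-1, +4), (-2, +5); their common second difference is (-1, +1) (constant acceleration).
step 8: (12, 23) + (-3, +6) → (9, 29)
step 9: (9, 29) + (-4, +7) → (5, 36)
step 10: (5, 36) + (-5, +8) → (0, 44)

(0, 44)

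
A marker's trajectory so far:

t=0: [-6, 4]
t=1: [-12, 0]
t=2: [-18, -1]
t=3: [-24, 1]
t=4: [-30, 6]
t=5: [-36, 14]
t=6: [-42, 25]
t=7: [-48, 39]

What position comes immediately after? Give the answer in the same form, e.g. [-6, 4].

[-54, 56]

Taking differences between consecutive positions: [-6, -4], [-6, -1], [-6, +2], [-6, +5], [-6, +8], [-6, +11], [-6, +14]. These grow by [+0, +3] each step.
step 8: [-48, 39] + [-6, +17] → [-54, 56]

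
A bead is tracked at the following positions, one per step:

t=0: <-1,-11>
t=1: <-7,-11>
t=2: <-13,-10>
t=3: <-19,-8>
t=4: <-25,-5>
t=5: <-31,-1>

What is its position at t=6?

First differences are <-6,+0>, <-6,+1>, <-6,+2>, <-6,+3>, <-6,+4>; their common second difference is <+0,+1> (constant acceleration).
step 6: <-31,-1> + <-6,+5> → <-37,4>

<-37,4>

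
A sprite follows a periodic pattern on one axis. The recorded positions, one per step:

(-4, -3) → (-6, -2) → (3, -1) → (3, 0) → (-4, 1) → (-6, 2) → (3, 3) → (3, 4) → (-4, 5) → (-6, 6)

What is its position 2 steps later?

(3, 8)

The first coordinate repeats the cycle [-4, -6, 3, 3] with period 4; step 11 mod 4 = 3, giving 3.
The second coordinate changes by +1 each step, so at step 11 it is -3 + 11·(1) = 8.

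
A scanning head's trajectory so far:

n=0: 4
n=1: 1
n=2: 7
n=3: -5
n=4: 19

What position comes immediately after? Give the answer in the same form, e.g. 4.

Consecutive displacements -3, +6, -12, +24 scale by a factor of -2 each step.
step 5: 19 − 48 → -29

-29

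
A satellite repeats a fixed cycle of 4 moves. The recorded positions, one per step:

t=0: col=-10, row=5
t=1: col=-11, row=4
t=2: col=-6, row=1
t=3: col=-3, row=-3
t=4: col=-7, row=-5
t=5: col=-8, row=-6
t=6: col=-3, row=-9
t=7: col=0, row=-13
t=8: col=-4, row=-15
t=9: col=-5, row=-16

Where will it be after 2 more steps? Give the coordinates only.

Step-to-step displacements: (-1, -1), (+5, -3), (+3, -4), (-4, -2), (-1, -1), (+5, -3), (+3, -4), (-4, -2), (-1, -1) — a repeating cycle of length 4.
step 10: apply (+5, -3) → col=0, row=-19
step 11: apply (+3, -4) → col=3, row=-23

col=3, row=-23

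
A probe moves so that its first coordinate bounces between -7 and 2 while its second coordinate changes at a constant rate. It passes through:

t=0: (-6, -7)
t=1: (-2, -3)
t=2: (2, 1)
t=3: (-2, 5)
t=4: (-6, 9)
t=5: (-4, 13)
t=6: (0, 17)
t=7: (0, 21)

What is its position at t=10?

The first coordinate reflects between -7 and 2, moving 4 per step.
  step 8: 0 → -4
  step 9: -4 → -6
  step 10: -6 → -2
The second coordinate changes by +4 each step: at step 10 it is 33.

(-2, 33)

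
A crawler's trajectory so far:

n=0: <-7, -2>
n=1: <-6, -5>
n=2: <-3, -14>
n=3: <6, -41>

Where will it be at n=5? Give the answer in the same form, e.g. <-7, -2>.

<114, -365>

Step-to-step displacements: <+1, -3>, <+3, -9>, <+9, -27>; each is 3× the previous.
step 4: <6, -41> + <+27, -81> → <33, -122>
step 5: <33, -122> + <+81, -243> → <114, -365>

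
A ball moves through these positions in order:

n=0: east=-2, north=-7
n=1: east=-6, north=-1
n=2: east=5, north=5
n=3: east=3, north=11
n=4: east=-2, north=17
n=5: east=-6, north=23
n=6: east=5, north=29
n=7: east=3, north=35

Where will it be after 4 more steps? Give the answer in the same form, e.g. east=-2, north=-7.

east=3, north=59

East: cycles through -2, -6, 5, 3 every 4 steps. Step 11 lands at position 3 of the cycle → 3.
North: linear, +6 per step → 59 at step 11.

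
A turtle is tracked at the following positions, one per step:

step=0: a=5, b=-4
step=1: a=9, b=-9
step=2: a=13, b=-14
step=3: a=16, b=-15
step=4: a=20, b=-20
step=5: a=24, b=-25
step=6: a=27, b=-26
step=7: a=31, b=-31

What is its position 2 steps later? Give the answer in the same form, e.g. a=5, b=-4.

Differencing gives (+4, -5), (+4, -5), (+3, -1), (+4, -5), (+4, -5), (+3, -1), (+4, -5). This is the pattern (+4, -5), (+4, -5), (+3, -1) repeated.
step 8: apply (+4, -5) → a=35, b=-36
step 9: apply (+3, -1) → a=38, b=-37

a=38, b=-37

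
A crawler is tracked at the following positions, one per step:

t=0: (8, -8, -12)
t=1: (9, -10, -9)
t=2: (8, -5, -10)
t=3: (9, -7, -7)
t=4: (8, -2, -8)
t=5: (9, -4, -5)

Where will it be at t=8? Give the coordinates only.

Differencing gives (+1, -2, +3), (-1, +5, -1), (+1, -2, +3), (-1, +5, -1), (+1, -2, +3). This is the pattern (+1, -2, +3), (-1, +5, -1) repeated.
step 6: apply (-1, +5, -1) → (8, 1, -6)
step 7: apply (+1, -2, +3) → (9, -1, -3)
step 8: apply (-1, +5, -1) → (8, 4, -4)

(8, 4, -4)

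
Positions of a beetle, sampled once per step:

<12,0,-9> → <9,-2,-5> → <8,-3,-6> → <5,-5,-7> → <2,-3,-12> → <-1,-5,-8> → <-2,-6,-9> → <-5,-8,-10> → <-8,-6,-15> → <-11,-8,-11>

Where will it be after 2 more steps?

<-15,-11,-13>

Differencing gives <-3,-2,+4>, <-1,-1,-1>, <-3,-2,-1>, <-3,+2,-5>, <-3,-2,+4>, <-1,-1,-1>, <-3,-2,-1>, <-3,+2,-5>, <-3,-2,+4>. This is the pattern <-3,-2,+4>, <-1,-1,-1>, <-3,-2,-1>, <-3,+2,-5> repeated.
step 10: apply <-1,-1,-1> → <-12,-9,-12>
step 11: apply <-3,-2,-1> → <-15,-11,-13>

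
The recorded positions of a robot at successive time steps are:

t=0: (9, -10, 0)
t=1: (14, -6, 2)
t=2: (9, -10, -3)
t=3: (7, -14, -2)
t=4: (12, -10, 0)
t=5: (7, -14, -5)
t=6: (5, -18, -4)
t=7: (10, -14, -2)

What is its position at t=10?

Differencing gives (+5, +4, +2), (-5, -4, -5), (-2, -4, +1), (+5, +4, +2), (-5, -4, -5), (-2, -4, +1), (+5, +4, +2). This is the pattern (+5, +4, +2), (-5, -4, -5), (-2, -4, +1) repeated.
step 8: apply (-5, -4, -5) → (5, -18, -7)
step 9: apply (-2, -4, +1) → (3, -22, -6)
step 10: apply (+5, +4, +2) → (8, -18, -4)

(8, -18, -4)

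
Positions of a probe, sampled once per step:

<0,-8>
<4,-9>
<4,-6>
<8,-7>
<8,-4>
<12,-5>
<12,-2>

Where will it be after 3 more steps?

The moves between consecutive positions are <+4,-1>, <+0,+3>, <+4,-1>, <+0,+3>, <+4,-1>, <+0,+3>; they repeat the 2-cycle [<+4,-1>, <+0,+3>].
step 7: apply <+4,-1> → <16,-3>
step 8: apply <+0,+3> → <16,0>
step 9: apply <+4,-1> → <20,-1>

<20,-1>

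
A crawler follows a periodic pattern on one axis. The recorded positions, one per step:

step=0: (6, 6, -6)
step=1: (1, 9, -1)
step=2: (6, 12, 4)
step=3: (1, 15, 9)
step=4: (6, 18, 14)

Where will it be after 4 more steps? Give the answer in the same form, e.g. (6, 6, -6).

First: cycles through 6, 1 every 2 steps. Step 8 lands at position 0 of the cycle → 6.
Second: linear, +3 per step → 30 at step 8.
Third: linear, +5 per step → 34 at step 8.

(6, 30, 34)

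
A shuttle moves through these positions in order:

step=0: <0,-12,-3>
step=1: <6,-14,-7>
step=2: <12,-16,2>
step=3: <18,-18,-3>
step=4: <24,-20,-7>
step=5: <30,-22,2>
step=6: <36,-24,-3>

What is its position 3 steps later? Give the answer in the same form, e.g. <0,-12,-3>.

<54,-30,-3>

First: linear, +6 per step → 54 at step 9.
Second: linear, -2 per step → -30 at step 9.
Third: cycles through -3, -7, 2 every 3 steps. Step 9 lands at position 0 of the cycle → -3.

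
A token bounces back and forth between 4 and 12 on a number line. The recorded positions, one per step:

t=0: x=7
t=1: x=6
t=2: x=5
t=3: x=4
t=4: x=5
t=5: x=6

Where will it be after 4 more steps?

x=10

The value reflects between 4 and 12, moving 1 per step.
  step 6: 6 → 7
  step 7: 7 → 8
  step 8: 8 → 9
  step 9: 9 → 10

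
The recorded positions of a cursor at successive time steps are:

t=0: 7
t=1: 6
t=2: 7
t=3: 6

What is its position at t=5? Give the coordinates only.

Consecutive displacements -1, +1, -1 scale by a factor of -1 each step.
step 4: 6 + 1 → 7
step 5: 7 − 1 → 6

6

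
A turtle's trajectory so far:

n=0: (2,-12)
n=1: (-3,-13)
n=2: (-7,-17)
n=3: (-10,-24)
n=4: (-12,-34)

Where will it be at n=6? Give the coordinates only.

Successive displacements: (-5,-1), (-4,-4), (-3,-7), (-2,-10) — each changes by (+1,-3).
step 5: (-12,-34) + (-1,-13) → (-13,-47)
step 6: (-13,-47) + (+0,-16) → (-13,-63)

(-13,-63)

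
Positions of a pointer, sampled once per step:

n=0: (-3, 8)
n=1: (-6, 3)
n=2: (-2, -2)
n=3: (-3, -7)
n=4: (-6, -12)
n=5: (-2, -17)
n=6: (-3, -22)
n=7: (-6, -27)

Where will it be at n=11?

The first coordinate repeats the cycle [-3, -6, -2] with period 3; step 11 mod 3 = 2, giving -2.
The second coordinate changes by -5 each step, so at step 11 it is 8 + 11·(-5) = -47.

(-2, -47)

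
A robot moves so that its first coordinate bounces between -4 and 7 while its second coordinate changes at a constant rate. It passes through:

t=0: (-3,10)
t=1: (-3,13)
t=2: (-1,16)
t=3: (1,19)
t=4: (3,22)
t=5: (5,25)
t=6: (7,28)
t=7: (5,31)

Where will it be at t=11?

(-3,43)

The first coordinate travels 2 per step and bounces off the walls at -4 and 7.
  step 8: 5 → 3
  step 9: 3 → 1
  step 10: 1 → -1
  step 11: -1 → -3
The second coordinate changes by +3 each step: at step 11 it is 43.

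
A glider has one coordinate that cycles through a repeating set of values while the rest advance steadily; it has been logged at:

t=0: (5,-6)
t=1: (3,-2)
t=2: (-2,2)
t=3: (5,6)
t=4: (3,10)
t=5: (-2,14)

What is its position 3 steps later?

(-2,26)

First: cycles through 5, 3, -2 every 3 steps. Step 8 lands at position 2 of the cycle → -2.
Second: linear, +4 per step → 26 at step 8.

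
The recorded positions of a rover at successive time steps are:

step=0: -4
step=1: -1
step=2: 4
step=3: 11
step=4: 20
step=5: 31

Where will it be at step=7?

59

Taking differences between consecutive positions: +3, +5, +7, +9, +11. These grow by +2 each step.
step 6: 31 + 13 → 44
step 7: 44 + 15 → 59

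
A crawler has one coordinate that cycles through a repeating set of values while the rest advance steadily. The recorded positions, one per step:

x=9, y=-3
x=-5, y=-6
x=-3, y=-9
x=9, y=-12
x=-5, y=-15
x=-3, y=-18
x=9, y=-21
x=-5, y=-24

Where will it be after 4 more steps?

The x coordinate repeats the cycle [9, -5, -3] with period 3; step 11 mod 3 = 2, giving -3.
The y coordinate changes by -3 each step, so at step 11 it is -3 + 11·(-3) = -36.

x=-3, y=-36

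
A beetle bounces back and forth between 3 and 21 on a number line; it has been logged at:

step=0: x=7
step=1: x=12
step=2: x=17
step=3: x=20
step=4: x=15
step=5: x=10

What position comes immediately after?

The value reflects between 3 and 21, moving 5 per step.
  step 6: 10 → 5

x=5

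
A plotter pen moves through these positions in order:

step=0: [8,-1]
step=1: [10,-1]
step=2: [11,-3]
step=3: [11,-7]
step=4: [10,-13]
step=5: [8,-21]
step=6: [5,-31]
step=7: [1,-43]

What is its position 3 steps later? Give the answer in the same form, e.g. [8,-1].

First differences are [+2,+0], [+1,-2], [+0,-4], [-1,-6], [-2,-8], [-3,-10], [-4,-12]; their common second difference is [-1,-2] (constant acceleration).
step 8: [1,-43] + [-5,-14] → [-4,-57]
step 9: [-4,-57] + [-6,-16] → [-10,-73]
step 10: [-10,-73] + [-7,-18] → [-17,-91]

[-17,-91]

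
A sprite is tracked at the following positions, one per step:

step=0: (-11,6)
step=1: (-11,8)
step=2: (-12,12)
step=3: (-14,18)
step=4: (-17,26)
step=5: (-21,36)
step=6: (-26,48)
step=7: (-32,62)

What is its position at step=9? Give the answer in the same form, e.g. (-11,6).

First differences are (+0,+2), (-1,+4), (-2,+6), (-3,+8), (-4,+10), (-5,+12), (-6,+14); their common second difference is (-1,+2) (constant acceleration).
step 8: (-32,62) + (-7,+16) → (-39,78)
step 9: (-39,78) + (-8,+18) → (-47,96)

(-47,96)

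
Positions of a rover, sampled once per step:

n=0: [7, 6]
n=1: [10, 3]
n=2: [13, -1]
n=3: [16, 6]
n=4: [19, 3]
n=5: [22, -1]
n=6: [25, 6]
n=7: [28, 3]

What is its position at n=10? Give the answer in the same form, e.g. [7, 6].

[37, 3]

The first coordinate changes by +3 each step, so at step 10 it is 7 + 10·(3) = 37.
The second coordinate repeats the cycle [6, 3, -1] with period 3; step 10 mod 3 = 1, giving 3.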